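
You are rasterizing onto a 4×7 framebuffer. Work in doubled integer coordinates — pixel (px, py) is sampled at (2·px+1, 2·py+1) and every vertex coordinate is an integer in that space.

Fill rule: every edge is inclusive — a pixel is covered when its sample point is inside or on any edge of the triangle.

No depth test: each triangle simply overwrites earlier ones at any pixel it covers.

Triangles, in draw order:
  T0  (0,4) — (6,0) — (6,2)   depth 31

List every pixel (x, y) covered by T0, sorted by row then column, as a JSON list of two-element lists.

T0:
  2·area = 12
  edge (0, 4)→(6, 0): d=(6,-4) inclusive
  edge (6, 0)→(6, 2): d=(0,2) inclusive
  edge (6, 2)→(0, 4): d=(-6,2) inclusive
    (2,0)@(5, 1): e=[2,2,8] → #
    (3,0)@(7, 1): e=[10,-2,4] → ·
    (1,1)@(3, 3): e=[6,6,0] → #  [on edge]
    (2,1)@(5, 3): e=[14,2,-4] → ·
    (1,2)@(3, 5): e=[18,6,-12] → ·
  covered (2 px):
    · · # ·
    · # · ·
    · · · ·
    · · · ·
    · · · ·
    · · · ·
    · · · ·

Answer: [[2,0],[1,1]]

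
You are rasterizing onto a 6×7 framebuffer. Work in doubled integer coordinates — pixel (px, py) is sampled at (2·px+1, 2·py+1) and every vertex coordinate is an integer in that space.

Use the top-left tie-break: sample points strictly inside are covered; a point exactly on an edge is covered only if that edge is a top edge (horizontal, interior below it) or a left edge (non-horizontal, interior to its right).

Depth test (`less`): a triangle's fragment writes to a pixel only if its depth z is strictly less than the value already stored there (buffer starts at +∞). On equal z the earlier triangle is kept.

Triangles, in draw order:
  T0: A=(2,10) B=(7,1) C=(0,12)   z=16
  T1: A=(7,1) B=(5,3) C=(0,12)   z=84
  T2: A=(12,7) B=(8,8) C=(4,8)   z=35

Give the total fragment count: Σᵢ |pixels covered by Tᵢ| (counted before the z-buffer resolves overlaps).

T0:
  2·area = 8  (B↔C swapped to make it positive)
  edge (2, 10)→(0, 12): d=(-2,2) right/bottom  bias=-1
  edge (0, 12)→(7, 1): d=(7,-11) top-left  bias=+0
  edge (7, 1)→(2, 10): d=(-5,9) right/bottom  bias=-1
    (3,0)@(7, 1): e=[8,0,0] → .  [on edge]
    (5,0)@(11, 1): e=[0,44,-36] → .  [on edge]
    (4,1)@(9, 3): e=[0,36,-28] → .  [on edge]
    (3,2)@(7, 5): e=[0,28,-20] → .  [on edge]
    (2,3)@(5, 7): e=[0,20,-12] → .  [on edge]
    (1,4)@(3, 9): e=[0,12,-4] → .  [on edge]
    (0,5)@(1, 11): e=[0,4,4] → .  [on edge]
  covered (0 px):
    . . . . . .
    . . . . . .
    . . . . . .
    . . . . . .
    . . . . . .
    . . . . . .
    . . . . . .
T1:
  2·area = 8  (B↔C swapped to make it positive)
  edge (7, 1)→(0, 12): d=(-7,11) right/bottom  bias=-1
  edge (0, 12)→(5, 3): d=(5,-9) top-left  bias=+0
  edge (5, 3)→(7, 1): d=(2,-2) top-left  bias=+0
    (3,0)@(7, 1): e=[0,8,0] → .  [on edge]
    (2,1)@(5, 3): e=[8,0,0] → X  [on edge]
    (3,1)@(7, 3): e=[-14,18,4] → .
    (1,2)@(3, 5): e=[16,-8,0] → .  [on edge]
    (2,2)@(5, 5): e=[-6,10,4] → .
    (0,3)@(1, 7): e=[24,-16,0] → .  [on edge]
    (1,3)@(3, 7): e=[2,2,4] → X
    (2,3)@(5, 7): e=[-20,20,8] → .
    (1,4)@(3, 9): e=[-12,12,8] → .
  covered (2 px):
    . . . . . .
    . . X . . .
    . . . . . .
    . X . . . .
    . . . . . .
    . . . . . .
    . . . . . .
T2:
  2·area = 4
  edge (12, 7)→(8, 8): d=(-4,1) right/bottom  bias=-1
  edge (8, 8)→(4, 8): d=(-4,0) right/bottom  bias=-1
  edge (4, 8)→(12, 7): d=(8,-1) top-left  bias=+0
  covered (0 px):
    . . . . . .
    . . . . . .
    . . . . . .
    . . . . . .
    . . . . . .
    . . . . . .
    . . . . . .

Result: 2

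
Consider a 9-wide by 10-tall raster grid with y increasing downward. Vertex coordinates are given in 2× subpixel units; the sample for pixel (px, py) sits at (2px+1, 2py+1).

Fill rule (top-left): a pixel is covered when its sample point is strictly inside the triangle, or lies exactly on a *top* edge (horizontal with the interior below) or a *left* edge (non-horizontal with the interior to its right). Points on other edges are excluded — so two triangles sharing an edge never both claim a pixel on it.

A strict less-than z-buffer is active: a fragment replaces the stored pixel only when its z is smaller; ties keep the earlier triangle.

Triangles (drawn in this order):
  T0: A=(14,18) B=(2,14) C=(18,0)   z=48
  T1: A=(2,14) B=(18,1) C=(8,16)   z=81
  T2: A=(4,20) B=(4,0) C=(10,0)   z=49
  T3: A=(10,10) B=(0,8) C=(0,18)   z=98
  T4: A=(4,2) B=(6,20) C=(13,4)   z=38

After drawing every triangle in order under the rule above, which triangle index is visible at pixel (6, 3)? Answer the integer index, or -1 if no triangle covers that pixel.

T0:
  2·area = 232
  edge (14, 18)→(2, 14): d=(-12,-4) top-left  bias=+0
  edge (2, 14)→(18, 0): d=(16,-14) top-left  bias=+0
  edge (18, 0)→(14, 18): d=(-4,18) right/bottom  bias=-1
    (8,0)@(17, 1): e=[216,2,14] → █
    (7,1)@(15, 3): e=[184,6,42] → █
    (6,2)@(13, 5): e=[152,10,70] → █
    (8,2)@(17, 5): e=[168,66,-2] → ·
    (5,3)@(11, 7): e=[120,14,98] → █
    (8,3)@(17, 7): e=[144,98,-10] → ·
    (4,4)@(9, 9): e=[88,18,126] → █
    (8,4)@(17, 9): e=[120,130,-18] → ·
    (3,5)@(7, 11): e=[56,22,154] → █
    (8,5)@(17, 11): e=[96,162,-26] → ·
    (2,6)@(5, 13): e=[24,26,182] → █
    (8,6)@(17, 13): e=[72,194,-34] → ·
    (2,7)@(5, 15): e=[0,58,174] → █  [on edge]
    (5,8)@(11, 17): e=[0,174,58] → █  [on edge]
    (8,9)@(17, 19): e=[0,290,-58] → ·  [on edge]
  covered (30 px):
    · · · · · · · · █
    · · · · · · · █ █
    · · · · · · █ █ ·
    · · · · · █ █ █ ·
    · · · · █ █ █ █ ·
    · · · █ █ █ █ █ ·
    · · █ █ █ █ █ █ ·
    · · █ █ █ █ █ · ·
    · · · · · █ █ · ·
    · · · · · · · · ·
T1:
  2·area = 110
  edge (2, 14)→(18, 1): d=(16,-13) top-left  bias=+0
  edge (18, 1)→(8, 16): d=(-10,15) right/bottom  bias=-1
  edge (8, 16)→(2, 14): d=(-6,-2) top-left  bias=+0
    (7,2)@(15, 5): e=[25,5,80] → █
    (8,2)@(17, 5): e=[51,-25,84] → ·
    (5,3)@(11, 7): e=[5,45,60] → █
    (6,3)@(13, 7): e=[31,15,64] → █
    (7,3)@(15, 7): e=[57,-15,68] → ·
    (4,4)@(9, 9): e=[11,55,44] → █
    (6,4)@(13, 9): e=[63,-5,52] → ·
    (3,5)@(7, 11): e=[17,65,28] → █
    (6,5)@(13, 11): e=[95,-25,40] → ·
    (2,6)@(5, 13): e=[23,75,12] → █
    (5,6)@(11, 13): e=[101,-15,24] → ·
    (2,7)@(5, 15): e=[55,55,0] → █  [on edge]
    (5,8)@(11, 17): e=[165,-55,0] → ·  [on edge]
    (8,9)@(17, 19): e=[275,-165,0] → ·  [on edge]
  covered (13 px):
    · · · · · · · · ·
    · · · · · · · · ·
    · · · · · · · █ ·
    · · · · · █ █ · ·
    · · · · █ █ · · ·
    · · · █ █ █ · · ·
    · · █ █ █ · · · ·
    · · █ █ · · · · ·
    · · · · · · · · ·
    · · · · · · · · ·
T2:
  2·area = 120
  edge (4, 20)→(4, 0): d=(0,-20) top-left  bias=+0
  edge (4, 0)→(10, 0): d=(6,0) top-left  bias=+0
  edge (10, 0)→(4, 20): d=(-6,20) right/bottom  bias=-1
    (2,0)@(5, 1): e=[20,6,94] → █
    (3,0)@(7, 1): e=[60,6,54] → █
    (4,0)@(9, 1): e=[100,6,14] → █
    (5,0)@(11, 1): e=[140,6,-26] → ·
    (2,1)@(5, 3): e=[20,18,82] → █
    (5,1)@(11, 3): e=[140,18,-38] → ·
    (2,2)@(5, 5): e=[20,30,70] → █
    (4,2)@(9, 5): e=[100,30,-10] → ·
    (2,3)@(5, 7): e=[20,42,58] → █
    (4,3)@(9, 7): e=[100,42,-22] → ·
    (2,4)@(5, 9): e=[20,54,46] → █
    (4,4)@(9, 9): e=[100,54,-34] → ·
  covered (15 px):
    · · █ █ █ · · · ·
    · · █ █ █ · · · ·
    · · █ █ · · · · ·
    · · █ █ · · · · ·
    · · █ █ · · · · ·
    · · █ · · · · · ·
    · · █ · · · · · ·
    · · █ · · · · · ·
    · · · · · · · · ·
    · · · · · · · · ·
T3:
  2·area = 100  (B↔C swapped to make it positive)
  edge (10, 10)→(0, 18): d=(-10,8) right/bottom  bias=-1
  edge (0, 18)→(0, 8): d=(0,-10) top-left  bias=+0
  edge (0, 8)→(10, 10): d=(10,2) right/bottom  bias=-1
    (0,4)@(1, 9): e=[82,10,8] → █
    (1,4)@(3, 9): e=[66,30,4] → █
    (2,4)@(5, 9): e=[50,50,0] → ·  [on edge]
    (0,5)@(1, 11): e=[62,10,28] → █
    (2,5)@(5, 11): e=[30,50,20] → █
    (3,5)@(7, 11): e=[14,70,16] → █
    (4,5)@(9, 11): e=[-2,90,12] → ·
    (7,5)@(15, 11): e=[-50,150,0] → ·  [on edge]
    (0,6)@(1, 13): e=[42,10,48] → █
    (3,6)@(7, 13): e=[-6,70,36] → ·
    (0,7)@(1, 15): e=[22,10,68] → █
    (2,7)@(5, 15): e=[-10,50,60] → ·
  covered (12 px):
    · · · · · · · · ·
    · · · · · · · · ·
    · · · · · · · · ·
    · · · · · · · · ·
    █ █ · · · · · · ·
    █ █ █ █ · · · · ·
    █ █ █ · · · · · ·
    █ █ · · · · · · ·
    █ · · · · · · · ·
    · · · · · · · · ·
T4:
  2·area = 158  (B↔C swapped to make it positive)
  edge (4, 2)→(13, 4): d=(9,2) right/bottom  bias=-1
  edge (13, 4)→(6, 20): d=(-7,16) right/bottom  bias=-1
  edge (6, 20)→(4, 2): d=(-2,-18) top-left  bias=+0
    (2,1)@(5, 3): e=[7,135,16] → █
    (3,1)@(7, 3): e=[3,103,52] → █
    (4,1)@(9, 3): e=[-1,71,88] → ·
    (2,2)@(5, 5): e=[25,121,12] → █
    (4,2)@(9, 5): e=[17,57,84] → █
    (5,2)@(11, 5): e=[13,25,120] → █
    (6,2)@(13, 5): e=[9,-7,156] → ·
    (2,3)@(5, 7): e=[43,107,8] → █
    (6,3)@(13, 7): e=[27,-21,152] → ·
    (2,4)@(5, 9): e=[61,93,4] → █
    (5,4)@(11, 9): e=[49,-3,112] → ·
    (2,5)@(5, 11): e=[79,79,0] → █  [on edge]
  covered (20 px):
    · · · · · · · · ·
    · · █ █ · · · · ·
    · · █ █ █ █ · · ·
    · · █ █ █ █ · · ·
    · · █ █ █ · · · ·
    · · █ █ █ · · · ·
    · · · █ █ · · · ·
    · · · █ · · · · ·
    · · · █ · · · · ·
    · · · · · · · · ·

Z-buffer (winner per pixel, '.' = empty):
  . . 2 2 2 . . . 0
  . . 4 4 2 . . 0 0
  . . 4 4 4 4 0 0 .
  . . 4 4 4 4 0 0 .
  3 3 4 4 4 0 0 0 .
  3 3 4 4 4 0 0 0 .
  3 3 0 4 4 0 0 0 .
  3 3 0 4 0 0 0 . .
  3 . . 4 . 0 0 . .
  . . . . . . . . .

Answer: 0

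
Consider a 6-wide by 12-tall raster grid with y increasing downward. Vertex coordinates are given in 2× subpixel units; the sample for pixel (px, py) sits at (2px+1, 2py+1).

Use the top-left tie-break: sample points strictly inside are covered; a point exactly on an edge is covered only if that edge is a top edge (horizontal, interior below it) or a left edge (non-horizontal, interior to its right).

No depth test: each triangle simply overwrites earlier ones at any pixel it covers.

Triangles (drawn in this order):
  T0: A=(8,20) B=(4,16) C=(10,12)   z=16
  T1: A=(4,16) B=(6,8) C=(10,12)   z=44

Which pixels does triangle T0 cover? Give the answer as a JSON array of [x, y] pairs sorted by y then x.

T0:
  2·area = 40
  edge (8, 20)→(4, 16): d=(-4,-4) top-left  bias=+0
  edge (4, 16)→(10, 12): d=(6,-4) top-left  bias=+0
  edge (10, 12)→(8, 20): d=(-2,8) right/bottom  bias=-1
    (0,6)@(1, 13): e=[0,-30,70] → ·  [on edge]
    (4,6)@(9, 13): e=[32,2,6] → █
    (5,6)@(11, 13): e=[40,10,-10] → ·
    (1,7)@(3, 15): e=[0,-10,50] → ·  [on edge]
    (3,7)@(7, 15): e=[16,6,18] → █
    (5,7)@(11, 15): e=[32,22,-14] → ·
    (2,8)@(5, 17): e=[0,10,30] → █  [on edge]
    (4,8)@(9, 17): e=[16,26,-2] → ·
    (2,9)@(5, 19): e=[-8,22,26] → ·
    (3,9)@(7, 19): e=[0,30,10] → █  [on edge]
    (4,9)@(9, 19): e=[8,38,-6] → ·
    (3,10)@(7, 21): e=[-8,42,6] → ·
    (4,10)@(9, 21): e=[0,50,-10] → ·  [on edge]
    (5,11)@(11, 23): e=[0,70,-30] → ·  [on edge]
  covered (6 px):
    · · · · · ·
    · · · · · ·
    · · · · · ·
    · · · · · ·
    · · · · · ·
    · · · · · ·
    · · · · █ ·
    · · · █ █ ·
    · · █ █ · ·
    · · · █ · ·
    · · · · · ·
    · · · · · ·
T1:
  2·area = 40
  edge (4, 16)→(6, 8): d=(2,-8) top-left  bias=+0
  edge (6, 8)→(10, 12): d=(4,4) right/bottom  bias=-1
  edge (10, 12)→(4, 16): d=(-6,4) right/bottom  bias=-1
    (0,1)@(1, 3): e=[-50,0,90] → ·  [on edge]
    (1,2)@(3, 5): e=[-30,0,70] → ·  [on edge]
    (2,3)@(5, 7): e=[-10,0,50] → ·  [on edge]
    (3,4)@(7, 9): e=[10,0,30] → ·  [on edge]
    (3,5)@(7, 11): e=[14,8,18] → █
    (4,5)@(9, 11): e=[30,0,10] → ·  [on edge]
    (2,6)@(5, 13): e=[2,24,14] → █
    (4,6)@(9, 13): e=[34,8,-2] → ·
    (5,6)@(11, 13): e=[50,0,-10] → ·  [on edge]
    (2,7)@(5, 15): e=[6,32,2] → █
    (3,7)@(7, 15): e=[22,24,-6] → ·
    (2,8)@(5, 17): e=[10,40,-10] → ·
  covered (4 px):
    · · · · · ·
    · · · · · ·
    · · · · · ·
    · · · · · ·
    · · · · · ·
    · · · █ · ·
    · · █ █ · ·
    · · █ · · ·
    · · · · · ·
    · · · · · ·
    · · · · · ·
    · · · · · ·

Answer: [[4,6],[3,7],[4,7],[2,8],[3,8],[3,9]]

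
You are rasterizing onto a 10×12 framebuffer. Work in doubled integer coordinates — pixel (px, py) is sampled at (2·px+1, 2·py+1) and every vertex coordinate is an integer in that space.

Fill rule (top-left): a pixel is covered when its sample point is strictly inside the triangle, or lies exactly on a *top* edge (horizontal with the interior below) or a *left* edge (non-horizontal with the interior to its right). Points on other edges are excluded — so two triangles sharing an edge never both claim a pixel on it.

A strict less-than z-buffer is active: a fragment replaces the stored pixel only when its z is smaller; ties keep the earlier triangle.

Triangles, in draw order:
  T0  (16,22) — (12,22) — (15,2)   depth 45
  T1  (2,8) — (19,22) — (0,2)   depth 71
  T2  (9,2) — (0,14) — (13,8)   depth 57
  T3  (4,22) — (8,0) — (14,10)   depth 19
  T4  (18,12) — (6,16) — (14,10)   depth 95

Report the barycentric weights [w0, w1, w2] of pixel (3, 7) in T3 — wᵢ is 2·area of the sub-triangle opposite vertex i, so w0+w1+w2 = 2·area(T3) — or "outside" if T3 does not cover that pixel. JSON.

T0:
  2·area = 80
  edge (16, 22)→(12, 22): d=(-4,0) right/bottom  bias=-1
  edge (12, 22)→(15, 2): d=(3,-20) top-left  bias=+0
  edge (15, 2)→(16, 22): d=(1,20) right/bottom  bias=-1
    (7,1)@(15, 3): e=[76,3,1] → #
    (8,1)@(17, 3): e=[76,43,-39] → ·
    (7,2)@(15, 5): e=[68,9,3] → #
    (8,2)@(17, 5): e=[68,49,-37] → ·
    (7,3)@(15, 7): e=[60,15,5] → #
    (8,3)@(17, 7): e=[60,55,-35] → ·
    (7,4)@(15, 9): e=[52,21,7] → #
    (8,4)@(17, 9): e=[52,61,-33] → ·
    (7,5)@(15, 11): e=[44,27,9] → #
    (8,5)@(17, 11): e=[44,67,-31] → ·
    (7,6)@(15, 13): e=[36,33,11] → #
    (8,6)@(17, 13): e=[36,73,-29] → ·
  covered (13 px):
    · · · · · · · · · ·
    · · · · · · · # · ·
    · · · · · · · # · ·
    · · · · · · · # · ·
    · · · · · · · # · ·
    · · · · · · · # · ·
    · · · · · · · # · ·
    · · · · · · · # · ·
    · · · · · · # # · ·
    · · · · · · # # · ·
    · · · · · · # # · ·
    · · · · · · · · · ·
T1:
  2·area = 74  (B↔C swapped to make it positive)
  edge (2, 8)→(0, 2): d=(-2,-6) top-left  bias=+0
  edge (0, 2)→(19, 22): d=(19,20) right/bottom  bias=-1
  edge (19, 22)→(2, 8): d=(-17,-14) top-left  bias=+0
    (0,2)@(1, 5): e=[0,37,37] → #  [on edge]
    (1,2)@(3, 5): e=[12,-3,65] → ·
    (0,3)@(1, 7): e=[-4,75,3] → ·
    (1,3)@(3, 7): e=[8,35,31] → #
    (2,3)@(5, 7): e=[20,-5,59] → ·
    (1,4)@(3, 9): e=[4,73,-3] → ·
    (2,4)@(5, 9): e=[16,33,25] → #
    (3,4)@(7, 9): e=[28,-7,53] → ·
    (1,5)@(3, 11): e=[0,111,-37] → ·  [on edge]
    (2,5)@(5, 11): e=[12,71,-9] → ·
    (3,5)@(7, 11): e=[24,31,19] → #
    (4,5)@(9, 11): e=[36,-9,47] → ·
    (2,8)@(5, 17): e=[0,185,-111] → ·  [on edge]
    (3,11)@(7, 23): e=[0,259,-185] → ·  [on edge]
  covered (7 px):
    · · · · · · · · · ·
    · · · · · · · · · ·
    # · · · · · · · · ·
    · # · · · · · · · ·
    · · # · · · · · · ·
    · · · # · · · · · ·
    · · · · # · · · · ·
    · · · · · # · · · ·
    · · · · · · # · · ·
    · · · · · · · · · ·
    · · · · · · · · · ·
    · · · · · · · · · ·
T2:
  2·area = 102  (B↔C swapped to make it positive)
  edge (9, 2)→(13, 8): d=(4,6) right/bottom  bias=-1
  edge (13, 8)→(0, 14): d=(-13,6) right/bottom  bias=-1
  edge (0, 14)→(9, 2): d=(9,-12) top-left  bias=+0
    (4,1)@(9, 3): e=[4,89,9] → #
    (5,1)@(11, 3): e=[-8,77,33] → ·
    (3,2)@(7, 5): e=[24,75,3] → #
    (5,2)@(11, 5): e=[0,51,51] → ·  [on edge]
    (3,3)@(7, 7): e=[32,49,21] → #
    (5,3)@(11, 7): e=[8,25,69] → #
    (6,3)@(13, 7): e=[-4,13,93] → ·
    (2,4)@(5, 9): e=[52,35,15] → #
    (5,4)@(11, 9): e=[16,-1,87] → ·
    (1,5)@(3, 11): e=[72,21,9] → #
    (3,5)@(7, 11): e=[48,-3,57] → ·
    (4,5)@(9, 11): e=[36,-15,81] → ·
    (7,5)@(15, 11): e=[0,-51,153] → ·  [on edge]
    (9,8)@(19, 17): e=[0,-153,255] → ·  [on edge]
  covered (12 px):
    · · · · · · · · · ·
    · · · · # · · · · ·
    · · · # # · · · · ·
    · · · # # # · · · ·
    · · # # # · · · · ·
    · # # · · · · · · ·
    # · · · · · · · · ·
    · · · · · · · · · ·
    · · · · · · · · · ·
    · · · · · · · · · ·
    · · · · · · · · · ·
    · · · · · · · · · ·
T3:
  2·area = 172
  edge (4, 22)→(8, 0): d=(4,-22) top-left  bias=+0
  edge (8, 0)→(14, 10): d=(6,10) right/bottom  bias=-1
  edge (14, 10)→(4, 22): d=(-10,12) right/bottom  bias=-1
    (4,1)@(9, 3): e=[34,8,130] → #
    (5,1)@(11, 3): e=[78,-12,106] → ·
    (4,2)@(9, 5): e=[42,20,110] → #
    (5,2)@(11, 5): e=[86,0,86] → ·  [on edge]
    (3,3)@(7, 7): e=[6,52,114] → #
    (5,3)@(11, 7): e=[94,12,66] → #
    (6,3)@(13, 7): e=[138,-8,42] → ·
    (3,4)@(7, 9): e=[14,64,94] → #
    (6,4)@(13, 9): e=[146,4,22] → #
    (7,4)@(15, 9): e=[190,-16,-2] → ·
    (3,5)@(7, 11): e=[22,76,74] → #
    (7,5)@(15, 11): e=[198,-4,-22] → ·
    (8,7)@(17, 15): e=[258,0,-86] → ·  [on edge]
  covered (21 px):
    · · · · · · · · · ·
    · · · · # · · · · ·
    · · · · # · · · · ·
    · · · # # # · · · ·
    · · · # # # # · · ·
    · · · # # # # · · ·
    · · · # # # · · · ·
    · · · # # · · · · ·
    · · # # · · · · · ·
    · · # · · · · · · ·
    · · · · · · · · · ·
    · · · · · · · · · ·
T4:
  2·area = 40
  edge (18, 12)→(6, 16): d=(-12,4) right/bottom  bias=-1
  edge (6, 16)→(14, 10): d=(8,-6) top-left  bias=+0
  edge (14, 10)→(18, 12): d=(4,2) right/bottom  bias=-1
    (6,5)@(13, 11): e=[32,2,6] → #
    (7,5)@(15, 11): e=[24,14,2] → #
    (8,5)@(17, 11): e=[16,26,-2] → ·
    (5,6)@(11, 13): e=[16,6,18] → #
    (7,6)@(15, 13): e=[0,30,10] → ·  [on edge]
    (4,7)@(9, 15): e=[0,10,30] → ·  [on edge]
    (5,7)@(11, 15): e=[-8,22,26] → ·
    (6,7)@(13, 15): e=[-16,34,22] → ·
    (1,8)@(3, 17): e=[0,-10,50] → ·  [on edge]
  covered (4 px):
    · · · · · · · · · ·
    · · · · · · · · · ·
    · · · · · · · · · ·
    · · · · · · · · · ·
    · · · · · · · · · ·
    · · · · · · # # · ·
    · · · · · # # · · ·
    · · · · · · · · · ·
    · · · · · · · · · ·
    · · · · · · · · · ·
    · · · · · · · · · ·
    · · · · · · · · · ·

Answer: [100,34,38]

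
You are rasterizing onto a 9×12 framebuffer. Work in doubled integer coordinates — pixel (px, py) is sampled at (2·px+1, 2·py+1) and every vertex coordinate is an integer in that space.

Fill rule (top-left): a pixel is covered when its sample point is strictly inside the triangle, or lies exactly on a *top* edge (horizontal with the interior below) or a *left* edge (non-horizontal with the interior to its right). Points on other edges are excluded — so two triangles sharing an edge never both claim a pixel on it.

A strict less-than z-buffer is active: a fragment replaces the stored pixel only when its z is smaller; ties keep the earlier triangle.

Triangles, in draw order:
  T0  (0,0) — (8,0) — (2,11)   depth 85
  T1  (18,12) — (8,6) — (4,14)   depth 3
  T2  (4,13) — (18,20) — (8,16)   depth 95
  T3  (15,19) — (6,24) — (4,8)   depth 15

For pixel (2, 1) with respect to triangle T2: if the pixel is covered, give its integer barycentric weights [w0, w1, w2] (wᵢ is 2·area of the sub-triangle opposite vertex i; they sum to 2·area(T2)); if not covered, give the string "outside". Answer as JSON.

T0:
  2·area = 88
  edge (0, 0)→(8, 0): d=(8,0) top-left  bias=+0
  edge (8, 0)→(2, 11): d=(-6,11) right/bottom  bias=-1
  edge (2, 11)→(0, 0): d=(-2,-11) top-left  bias=+0
    (0,0)@(1, 1): e=[8,71,9] → #
    (1,0)@(3, 1): e=[8,49,31] → #
    (2,0)@(5, 1): e=[8,27,53] → #
    (3,0)@(7, 1): e=[8,5,75] → #
    (4,0)@(9, 1): e=[8,-17,97] → ·
    (0,1)@(1, 3): e=[24,59,5] → #
    (3,1)@(7, 3): e=[24,-7,71] → ·
    (0,2)@(1, 5): e=[40,47,1] → #
    (3,2)@(7, 5): e=[40,-19,67] → ·
    (0,3)@(1, 7): e=[56,35,-3] → ·
    (1,3)@(3, 7): e=[56,13,19] → #
    (2,3)@(5, 7): e=[56,-9,41] → ·
  covered (12 px):
    # # # # · · · · ·
    # # # · · · · · ·
    # # # · · · · · ·
    · # · · · · · · ·
    · # · · · · · · ·
    · · · · · · · · ·
    · · · · · · · · ·
    · · · · · · · · ·
    · · · · · · · · ·
    · · · · · · · · ·
    · · · · · · · · ·
    · · · · · · · · ·
T1:
  2·area = 104  (B↔C swapped to make it positive)
  edge (18, 12)→(4, 14): d=(-14,2) right/bottom  bias=-1
  edge (4, 14)→(8, 6): d=(4,-8) top-left  bias=+0
  edge (8, 6)→(18, 12): d=(10,6) right/bottom  bias=-1
    (1,1)@(3, 3): e=[156,-52,0] → ·  [on edge]
    (4,3)@(9, 7): e=[88,12,4] → #
    (5,3)@(11, 7): e=[84,28,-8] → ·
    (3,4)@(7, 9): e=[64,4,36] → #
    (5,4)@(11, 9): e=[56,36,12] → #
    (6,4)@(13, 9): e=[52,52,0] → ·  [on edge]
    (3,5)@(7, 11): e=[36,12,56] → #
    (6,5)@(13, 11): e=[24,60,20] → #
    (7,5)@(15, 11): e=[20,76,8] → #
    (8,5)@(17, 11): e=[16,92,-4] → ·
    (2,6)@(5, 13): e=[12,4,88] → #
    (5,6)@(11, 13): e=[0,52,52] → ·  [on edge]
  covered (12 px):
    · · · · · · · · ·
    · · · · · · · · ·
    · · · · · · · · ·
    · · · · # · · · ·
    · · · # # # · · ·
    · · · # # # # # ·
    · · # # # · · · ·
    · · · · · · · · ·
    · · · · · · · · ·
    · · · · · · · · ·
    · · · · · · · · ·
    · · · · · · · · ·
T2:
  2·area = 14
  edge (4, 13)→(18, 20): d=(14,7) right/bottom  bias=-1
  edge (18, 20)→(8, 16): d=(-10,-4) top-left  bias=+0
  edge (8, 16)→(4, 13): d=(-4,-3) top-left  bias=+0
    (3,7)@(7, 15): e=[7,6,1] → #
    (4,7)@(9, 15): e=[-7,14,7] → ·
    (3,8)@(7, 17): e=[35,-14,-7] → ·
    (5,8)@(11, 17): e=[7,2,5] → #
    (6,8)@(13, 17): e=[-7,10,11] → ·
    (5,9)@(11, 19): e=[35,-18,-3] → ·
  covered (2 px):
    · · · · · · · · ·
    · · · · · · · · ·
    · · · · · · · · ·
    · · · · · · · · ·
    · · · · · · · · ·
    · · · · · · · · ·
    · · · · · · · · ·
    · · · # · · · · ·
    · · · · · # · · ·
    · · · · · · · · ·
    · · · · · · · · ·
    · · · · · · · · ·
T3:
  2·area = 154
  edge (15, 19)→(6, 24): d=(-9,5) right/bottom  bias=-1
  edge (6, 24)→(4, 8): d=(-2,-16) top-left  bias=+0
  edge (4, 8)→(15, 19): d=(11,11) right/bottom  bias=-1
    (0,2)@(1, 5): e=[196,-42,0] → ·  [on edge]
    (1,3)@(3, 7): e=[168,-14,0] → ·  [on edge]
    (2,4)@(5, 9): e=[140,14,0] → ·  [on edge]
    (2,5)@(5, 11): e=[122,10,22] → #
    (3,5)@(7, 11): e=[112,42,0] → ·  [on edge]
    (2,6)@(5, 13): e=[104,6,44] → #
    (3,6)@(7, 13): e=[94,38,22] → #
    (4,6)@(9, 13): e=[84,70,0] → ·  [on edge]
    (2,7)@(5, 15): e=[86,2,66] → #
    (4,7)@(9, 15): e=[66,66,22] → #
    (5,7)@(11, 15): e=[56,98,0] → ·  [on edge]
    (2,8)@(5, 17): e=[68,-2,88] → ·
    (6,8)@(13, 17): e=[28,126,0] → ·  [on edge]
    (7,9)@(15, 19): e=[0,154,0] → ·  [on edge]
    (8,10)@(17, 21): e=[-28,182,0] → ·  [on edge]
  covered (17 px):
    · · · · · · · · ·
    · · · · · · · · ·
    · · · · · · · · ·
    · · · · · · · · ·
    · · · · · · · · ·
    · · # · · · · · ·
    · · # # · · · · ·
    · · # # # · · · ·
    · · · # # # · · ·
    · · · # # # # · ·
    · · · # # # · · ·
    · · · # · · · · ·

Answer: "outside"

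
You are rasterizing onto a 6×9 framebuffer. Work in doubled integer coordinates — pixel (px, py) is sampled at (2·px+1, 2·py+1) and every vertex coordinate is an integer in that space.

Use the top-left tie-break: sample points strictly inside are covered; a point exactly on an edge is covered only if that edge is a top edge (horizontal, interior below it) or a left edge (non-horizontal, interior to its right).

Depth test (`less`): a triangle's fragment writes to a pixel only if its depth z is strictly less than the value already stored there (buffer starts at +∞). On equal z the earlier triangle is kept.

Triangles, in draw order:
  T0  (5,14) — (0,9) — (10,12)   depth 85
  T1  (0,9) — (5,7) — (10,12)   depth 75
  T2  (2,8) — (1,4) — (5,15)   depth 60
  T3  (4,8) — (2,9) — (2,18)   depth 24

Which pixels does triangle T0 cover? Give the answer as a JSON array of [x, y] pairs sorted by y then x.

T0:
  2·area = 35
  edge (5, 14)→(0, 9): d=(-5,-5) top-left  bias=+0
  edge (0, 9)→(10, 12): d=(10,3) right/bottom  bias=-1
  edge (10, 12)→(5, 14): d=(-5,2) right/bottom  bias=-1
    (1,5)@(3, 11): e=[5,11,19] → #
    (2,5)@(5, 11): e=[15,5,15] → #
    (3,5)@(7, 11): e=[25,-1,11] → ·
    (1,6)@(3, 13): e=[-5,31,9] → ·
    (2,6)@(5, 13): e=[5,25,5] → #
    (3,6)@(7, 13): e=[15,19,1] → #
    (4,6)@(9, 13): e=[25,13,-3] → ·
    (2,7)@(5, 15): e=[-5,45,-5] → ·
    (3,7)@(7, 15): e=[5,39,-9] → ·
  covered (4 px):
    · · · · · ·
    · · · · · ·
    · · · · · ·
    · · · · · ·
    · · · · · ·
    · # # · · ·
    · · # # · ·
    · · · · · ·
    · · · · · ·
T1:
  2·area = 35
  edge (0, 9)→(5, 7): d=(5,-2) top-left  bias=+0
  edge (5, 7)→(10, 12): d=(5,5) right/bottom  bias=-1
  edge (10, 12)→(0, 9): d=(-10,-3) top-left  bias=+0
    (0,1)@(1, 3): e=[-28,0,63] → ·  [on edge]
    (1,2)@(3, 5): e=[-14,0,49] → ·  [on edge]
    (2,3)@(5, 7): e=[0,0,35] → ·  [on edge]
    (0,4)@(1, 9): e=[2,30,3] → #
    (1,4)@(3, 9): e=[6,20,9] → #
    (2,4)@(5, 9): e=[10,10,15] → #
    (3,4)@(7, 9): e=[14,0,21] → ·  [on edge]
    (0,5)@(1, 11): e=[12,40,-17] → ·
    (1,5)@(3, 11): e=[16,30,-11] → ·
    (2,5)@(5, 11): e=[20,20,-5] → ·
    (3,5)@(7, 11): e=[24,10,1] → #
    (4,5)@(9, 11): e=[28,0,7] → ·  [on edge]
    (5,6)@(11, 13): e=[42,0,-7] → ·  [on edge]
  covered (4 px):
    · · · · · ·
    · · · · · ·
    · · · · · ·
    · · · · · ·
    # # # · · ·
    · · · # · ·
    · · · · · ·
    · · · · · ·
    · · · · · ·
T2:
  2·area = 5
  edge (2, 8)→(1, 4): d=(-1,-4) top-left  bias=+0
  edge (1, 4)→(5, 15): d=(4,11) right/bottom  bias=-1
  edge (5, 15)→(2, 8): d=(-3,-7) top-left  bias=+0
    (2,7)@(5, 15): e=[5,0,0] → ·  [on edge]
  covered (0 px):
    · · · · · ·
    · · · · · ·
    · · · · · ·
    · · · · · ·
    · · · · · ·
    · · · · · ·
    · · · · · ·
    · · · · · ·
    · · · · · ·
T3:
  2·area = 18  (B↔C swapped to make it positive)
  edge (4, 8)→(2, 18): d=(-2,10) right/bottom  bias=-1
  edge (2, 18)→(2, 9): d=(0,-9) top-left  bias=+0
  edge (2, 9)→(4, 8): d=(2,-1) top-left  bias=+0
    (2,1)@(5, 3): e=[0,27,-9] → ·  [on edge]
    (1,4)@(3, 9): e=[8,9,1] → #
    (2,4)@(5, 9): e=[-12,27,3] → ·
    (1,5)@(3, 11): e=[4,9,5] → #
    (2,5)@(5, 11): e=[-16,27,7] → ·
    (1,6)@(3, 13): e=[0,9,9] → ·  [on edge]
  covered (2 px):
    · · · · · ·
    · · · · · ·
    · · · · · ·
    · · · · · ·
    · # · · · ·
    · # · · · ·
    · · · · · ·
    · · · · · ·
    · · · · · ·

Final: [[1,5],[2,5],[2,6],[3,6]]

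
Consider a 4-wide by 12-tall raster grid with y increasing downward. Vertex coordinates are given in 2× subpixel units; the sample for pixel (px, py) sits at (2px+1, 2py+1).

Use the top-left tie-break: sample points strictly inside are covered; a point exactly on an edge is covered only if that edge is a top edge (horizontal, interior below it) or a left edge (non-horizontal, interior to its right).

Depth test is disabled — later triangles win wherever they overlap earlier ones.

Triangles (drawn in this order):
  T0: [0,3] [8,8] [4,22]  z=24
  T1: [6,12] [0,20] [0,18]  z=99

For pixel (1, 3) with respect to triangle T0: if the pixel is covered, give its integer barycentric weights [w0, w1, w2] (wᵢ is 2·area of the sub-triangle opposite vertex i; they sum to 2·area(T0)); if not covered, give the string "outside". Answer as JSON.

T0:
  2·area = 132
  edge (0, 3)→(8, 8): d=(8,5) right/bottom  bias=-1
  edge (8, 8)→(4, 22): d=(-4,14) right/bottom  bias=-1
  edge (4, 22)→(0, 3): d=(-4,-19) top-left  bias=+0
    (0,2)@(1, 5): e=[11,110,11] → X
    (1,2)@(3, 5): e=[1,82,49] → X
    (2,2)@(5, 5): e=[-9,54,87] → .
    (0,3)@(1, 7): e=[27,102,3] → X
    (2,3)@(5, 7): e=[7,46,79] → X
    (3,3)@(7, 7): e=[-3,18,117] → .
    (0,4)@(1, 9): e=[43,94,-5] → .
    (1,4)@(3, 9): e=[33,66,33] → X
    (3,4)@(7, 9): e=[13,10,109] → X
    (1,5)@(3, 11): e=[49,58,25] → X
    (1,6)@(3, 13): e=[65,50,17] → X
    (3,6)@(7, 13): e=[45,-6,93] → .
  covered (17 px):
    . . . .
    . . . .
    X X . .
    X X X .
    . X X X
    . X X X
    . X X .
    . X X .
    . X X .
    . . . .
    . . . .
    . . . .
T1:
  2·area = 12
  edge (6, 12)→(0, 20): d=(-6,8) right/bottom  bias=-1
  edge (0, 20)→(0, 18): d=(0,-2) top-left  bias=+0
  edge (0, 18)→(6, 12): d=(6,-6) top-left  bias=+0
    (3,5)@(7, 11): e=[-2,14,0] → .  [on edge]
    (2,6)@(5, 13): e=[2,10,0] → X  [on edge]
    (3,6)@(7, 13): e=[-14,14,12] → .
    (1,7)@(3, 15): e=[6,6,0] → X  [on edge]
    (2,7)@(5, 15): e=[-10,10,12] → .
    (0,8)@(1, 17): e=[10,2,0] → X  [on edge]
    (1,8)@(3, 17): e=[-6,6,12] → .
    (0,9)@(1, 19): e=[-2,2,12] → .
  covered (3 px):
    . . . .
    . . . .
    . . . .
    . . . .
    . . . .
    . . . .
    . . X .
    . X . .
    X . . .
    . . . .
    . . . .
    . . . .

Answer: [74,41,17]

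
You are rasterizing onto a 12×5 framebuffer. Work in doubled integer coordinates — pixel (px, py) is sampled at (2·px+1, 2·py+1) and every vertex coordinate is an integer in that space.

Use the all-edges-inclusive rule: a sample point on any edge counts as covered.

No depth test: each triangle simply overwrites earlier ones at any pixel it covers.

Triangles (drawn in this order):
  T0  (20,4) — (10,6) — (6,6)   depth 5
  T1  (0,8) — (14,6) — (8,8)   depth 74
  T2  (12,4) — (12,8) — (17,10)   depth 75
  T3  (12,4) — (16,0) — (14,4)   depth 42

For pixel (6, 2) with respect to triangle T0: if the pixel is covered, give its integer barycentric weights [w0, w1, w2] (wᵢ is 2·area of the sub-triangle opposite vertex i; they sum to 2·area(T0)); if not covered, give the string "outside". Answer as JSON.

T0:
  2·area = 8
  edge (20, 4)→(10, 6): d=(-10,2) inclusive
  edge (10, 6)→(6, 6): d=(-4,0) inclusive
  edge (6, 6)→(20, 4): d=(14,-2) inclusive
    (6,2)@(13, 5): e=[4,4,0] → #  [on edge]
    (7,2)@(15, 5): e=[0,4,4] → #  [on edge]
    (8,2)@(17, 5): e=[-4,4,8] → ·
    (2,3)@(5, 7): e=[0,-4,12] → ·  [on edge]
    (6,3)@(13, 7): e=[-16,-4,28] → ·
    (7,3)@(15, 7): e=[-20,-4,32] → ·
  covered (2 px):
    · · · · · · · · · · · ·
    · · · · · · · · · · · ·
    · · · · · · # # · · · ·
    · · · · · · · · · · · ·
    · · · · · · · · · · · ·
T1:
  2·area = 16
  edge (0, 8)→(14, 6): d=(14,-2) inclusive
  edge (14, 6)→(8, 8): d=(-6,2) inclusive
  edge (8, 8)→(0, 8): d=(-8,0) inclusive
    (11,1)@(23, 3): e=[-24,0,40] → ·  [on edge]
    (8,2)@(17, 5): e=[-8,0,24] → ·  [on edge]
    (10,2)@(21, 5): e=[0,-8,24] → ·  [on edge]
    (3,3)@(7, 7): e=[0,8,8] → #  [on edge]
    (4,3)@(9, 7): e=[4,4,8] → #
    (5,3)@(11, 7): e=[8,0,8] → #  [on edge]
    (6,3)@(13, 7): e=[12,-4,8] → ·
    (2,4)@(5, 9): e=[24,0,-8] → ·  [on edge]
    (3,4)@(7, 9): e=[28,-4,-8] → ·
    (4,4)@(9, 9): e=[32,-8,-8] → ·
    (5,4)@(11, 9): e=[36,-12,-8] → ·
  covered (3 px):
    · · · · · · · · · · · ·
    · · · · · · · · · · · ·
    · · · · · · · · · · · ·
    · · · # # # · · · · · ·
    · · · · · · · · · · · ·
T2:
  2·area = 20  (B↔C swapped to make it positive)
  edge (12, 4)→(17, 10): d=(5,6) inclusive
  edge (17, 10)→(12, 8): d=(-5,-2) inclusive
  edge (12, 8)→(12, 4): d=(0,-4) inclusive
    (6,3)@(13, 7): e=[9,7,4] → #
    (7,3)@(15, 7): e=[-3,11,12] → ·
    (6,4)@(13, 9): e=[19,-3,4] → ·
    (7,4)@(15, 9): e=[7,1,12] → #
    (8,4)@(17, 9): e=[-5,5,20] → ·
  covered (2 px):
    · · · · · · · · · · · ·
    · · · · · · · · · · · ·
    · · · · · · · · · · · ·
    · · · · · · # · · · · ·
    · · · · · · · # · · · ·
T3:
  2·area = 8
  edge (12, 4)→(16, 0): d=(4,-4) inclusive
  edge (16, 0)→(14, 4): d=(-2,4) inclusive
  edge (14, 4)→(12, 4): d=(-2,0) inclusive
    (7,0)@(15, 1): e=[0,2,6] → #  [on edge]
    (8,0)@(17, 1): e=[8,-6,6] → ·
    (6,1)@(13, 3): e=[0,6,2] → #  [on edge]
    (7,1)@(15, 3): e=[8,-2,2] → ·
    (5,2)@(11, 5): e=[0,10,-2] → ·  [on edge]
    (6,2)@(13, 5): e=[8,2,-2] → ·
    (4,3)@(9, 7): e=[0,14,-6] → ·  [on edge]
    (3,4)@(7, 9): e=[0,18,-10] → ·  [on edge]
  covered (2 px):
    · · · · · · · # · · · ·
    · · · · · · # · · · · ·
    · · · · · · · · · · · ·
    · · · · · · · · · · · ·
    · · · · · · · · · · · ·

Answer: [4,0,4]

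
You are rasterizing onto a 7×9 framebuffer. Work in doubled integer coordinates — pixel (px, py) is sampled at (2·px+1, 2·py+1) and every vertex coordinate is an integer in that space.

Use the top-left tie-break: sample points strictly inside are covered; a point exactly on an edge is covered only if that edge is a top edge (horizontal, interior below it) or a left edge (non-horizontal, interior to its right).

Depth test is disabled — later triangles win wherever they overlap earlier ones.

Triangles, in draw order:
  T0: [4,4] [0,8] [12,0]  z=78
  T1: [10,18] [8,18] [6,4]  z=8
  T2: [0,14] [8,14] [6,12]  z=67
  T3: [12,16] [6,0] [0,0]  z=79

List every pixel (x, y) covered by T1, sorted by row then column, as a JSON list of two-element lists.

T0:
  2·area = 16  (B↔C swapped to make it positive)
  edge (4, 4)→(12, 0): d=(8,-4) top-left  bias=+0
  edge (12, 0)→(0, 8): d=(-12,8) right/bottom  bias=-1
  edge (0, 8)→(4, 4): d=(4,-4) top-left  bias=+0
    (3,0)@(7, 1): e=[-12,28,0] → .  [on edge]
    (2,1)@(5, 3): e=[-4,20,0] → .  [on edge]
    (3,1)@(7, 3): e=[4,4,8] → X
    (4,1)@(9, 3): e=[12,-12,16] → .
    (1,2)@(3, 5): e=[4,12,0] → X  [on edge]
    (2,2)@(5, 5): e=[12,-4,8] → .
    (3,2)@(7, 5): e=[20,-20,16] → .
    (0,3)@(1, 7): e=[12,4,0] → X  [on edge]
    (1,3)@(3, 7): e=[20,-12,8] → .
    (0,4)@(1, 9): e=[28,-20,8] → .
  covered (3 px):
    . . . . . . .
    . . . X . . .
    . X . . . . .
    X . . . . . .
    . . . . . . .
    . . . . . . .
    . . . . . . .
    . . . . . . .
    . . . . . . .
T1:
  2·area = 28
  edge (10, 18)→(8, 18): d=(-2,0) right/bottom  bias=-1
  edge (8, 18)→(6, 4): d=(-2,-14) top-left  bias=+0
  edge (6, 4)→(10, 18): d=(4,14) right/bottom  bias=-1
    (3,4)@(7, 9): e=[18,4,6] → X
    (4,4)@(9, 9): e=[18,32,-22] → .
    (3,5)@(7, 11): e=[14,0,14] → X  [on edge]
    (4,5)@(9, 11): e=[14,28,-14] → .
    (3,6)@(7, 13): e=[10,-4,22] → .
    (4,7)@(9, 15): e=[6,20,2] → X
    (5,7)@(11, 15): e=[6,48,-26] → .
    (4,8)@(9, 17): e=[2,16,10] → X
    (5,8)@(11, 17): e=[2,44,-18] → .
  covered (4 px):
    . . . . . . .
    . . . . . . .
    . . . . . . .
    . . . . . . .
    . . . X . . .
    . . . X . . .
    . . . . . . .
    . . . . X . .
    . . . . X . .
T2:
  2·area = 16  (B↔C swapped to make it positive)
  edge (0, 14)→(6, 12): d=(6,-2) top-left  bias=+0
  edge (6, 12)→(8, 14): d=(2,2) right/bottom  bias=-1
  edge (8, 14)→(0, 14): d=(-8,0) right/bottom  bias=-1
    (0,3)@(1, 7): e=[-40,0,56] → .  [on edge]
    (1,4)@(3, 9): e=[-24,0,40] → .  [on edge]
    (2,5)@(5, 11): e=[-8,0,24] → .  [on edge]
    (4,5)@(9, 11): e=[0,-8,24] → .  [on edge]
    (1,6)@(3, 13): e=[0,8,8] → X  [on edge]
    (2,6)@(5, 13): e=[4,4,8] → X
    (3,6)@(7, 13): e=[8,0,8] → .  [on edge]
    (1,7)@(3, 15): e=[12,12,-8] → .
    (2,7)@(5, 15): e=[16,8,-8] → .
    (4,7)@(9, 15): e=[24,0,-8] → .  [on edge]
    (5,8)@(11, 17): e=[40,0,-24] → .  [on edge]
  covered (2 px):
    . . . . . . .
    . . . . . . .
    . . . . . . .
    . . . . . . .
    . . . . . . .
    . . . . . . .
    . X X . . . .
    . . . . . . .
    . . . . . . .
T3:
  2·area = 96  (B↔C swapped to make it positive)
  edge (12, 16)→(0, 0): d=(-12,-16) top-left  bias=+0
  edge (0, 0)→(6, 0): d=(6,0) top-left  bias=+0
  edge (6, 0)→(12, 16): d=(6,16) right/bottom  bias=-1
    (0,0)@(1, 1): e=[4,6,86] → X
    (1,0)@(3, 1): e=[36,6,54] → X
    (2,0)@(5, 1): e=[68,6,22] → X
    (3,0)@(7, 1): e=[100,6,-10] → .
    (0,1)@(1, 3): e=[-20,18,98] → .
    (1,1)@(3, 3): e=[12,18,66] → X
    (3,1)@(7, 3): e=[76,18,2] → X
    (4,1)@(9, 3): e=[108,18,-30] → .
    (1,2)@(3, 5): e=[-12,30,78] → .
    (2,2)@(5, 5): e=[20,30,46] → X
    (4,2)@(9, 5): e=[84,30,-18] → .
    (2,3)@(5, 7): e=[-4,42,58] → .
  covered (12 px):
    X X X . . . .
    . X X X . . .
    . . X X . . .
    . . . X . . .
    . . . X X . .
    . . . . X . .
    . . . . . . .
    . . . . . . .
    . . . . . . .

Result: [[3,4],[3,5],[4,7],[4,8]]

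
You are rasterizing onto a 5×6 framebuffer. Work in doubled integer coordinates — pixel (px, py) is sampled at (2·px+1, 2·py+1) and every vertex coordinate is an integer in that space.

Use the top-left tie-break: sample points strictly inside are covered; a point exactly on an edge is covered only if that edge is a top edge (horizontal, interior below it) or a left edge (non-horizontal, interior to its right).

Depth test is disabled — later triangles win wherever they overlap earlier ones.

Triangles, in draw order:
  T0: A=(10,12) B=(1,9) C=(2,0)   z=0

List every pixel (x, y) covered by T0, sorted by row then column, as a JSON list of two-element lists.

T0:
  2·area = 84
  edge (10, 12)→(1, 9): d=(-9,-3) top-left  bias=+0
  edge (1, 9)→(2, 0): d=(1,-9) top-left  bias=+0
  edge (2, 0)→(10, 12): d=(8,12) right/bottom  bias=-1
    (1,1)@(3, 3): e=[60,12,12] → X
    (2,1)@(5, 3): e=[66,30,-12] → .
    (1,2)@(3, 5): e=[42,14,28] → X
    (2,2)@(5, 5): e=[48,32,4] → X
    (3,2)@(7, 5): e=[54,50,-20] → .
    (1,3)@(3, 7): e=[24,16,44] → X
    (3,3)@(7, 7): e=[36,52,-4] → .
    (0,4)@(1, 9): e=[0,0,84] → X  [on edge]
    (3,4)@(7, 9): e=[18,54,12] → X
    (4,4)@(9, 9): e=[24,72,-12] → .
    (0,5)@(1, 11): e=[-18,2,100] → .
    (1,5)@(3, 11): e=[-12,20,76] → .
    (3,5)@(7, 11): e=[0,56,28] → X  [on edge]
  covered (11 px):
    . . . . .
    . X . . .
    . X X . .
    . X X . .
    X X X X .
    . . . X X

Result: [[1,1],[1,2],[2,2],[1,3],[2,3],[0,4],[1,4],[2,4],[3,4],[3,5],[4,5]]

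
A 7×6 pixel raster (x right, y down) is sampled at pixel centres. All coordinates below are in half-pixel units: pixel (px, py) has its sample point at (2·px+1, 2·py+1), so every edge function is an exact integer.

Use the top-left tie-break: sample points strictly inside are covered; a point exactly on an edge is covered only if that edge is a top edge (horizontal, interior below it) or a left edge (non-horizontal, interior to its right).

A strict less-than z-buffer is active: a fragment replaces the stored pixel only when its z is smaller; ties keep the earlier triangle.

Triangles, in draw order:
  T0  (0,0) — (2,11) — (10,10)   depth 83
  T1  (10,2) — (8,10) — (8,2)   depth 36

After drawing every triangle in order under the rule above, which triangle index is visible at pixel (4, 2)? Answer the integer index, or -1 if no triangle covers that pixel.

T0:
  2·area = 90  (B↔C swapped to make it positive)
  edge (0, 0)→(10, 10): d=(10,10) right/bottom  bias=-1
  edge (10, 10)→(2, 11): d=(-8,1) right/bottom  bias=-1
  edge (2, 11)→(0, 0): d=(-2,-11) top-left  bias=+0
    (0,0)@(1, 1): e=[0,81,9] → ·  [on edge]
    (0,1)@(1, 3): e=[20,65,5] → █
    (1,1)@(3, 3): e=[0,63,27] → ·  [on edge]
    (0,2)@(1, 5): e=[40,49,1] → █
    (1,2)@(3, 5): e=[20,47,23] → █
    (2,2)@(5, 5): e=[0,45,45] → ·  [on edge]
    (0,3)@(1, 7): e=[60,33,-3] → ·
    (1,3)@(3, 7): e=[40,31,19] → █
    (2,3)@(5, 7): e=[20,29,41] → █
    (3,3)@(7, 7): e=[0,27,63] → ·  [on edge]
    (1,4)@(3, 9): e=[60,15,15] → █
    (3,4)@(7, 9): e=[20,11,59] → █
    (4,4)@(9, 9): e=[0,9,81] → ·  [on edge]
    (5,5)@(11, 11): e=[0,-9,99] → ·  [on edge]
  covered (8 px):
    · · · · · · ·
    █ · · · · · ·
    █ █ · · · · ·
    · █ █ · · · ·
    · █ █ █ · · ·
    · · · · · · ·
T1:
  2·area = 16
  edge (10, 2)→(8, 10): d=(-2,8) right/bottom  bias=-1
  edge (8, 10)→(8, 2): d=(0,-8) top-left  bias=+0
  edge (8, 2)→(10, 2): d=(2,0) top-left  bias=+0
    (4,1)@(9, 3): e=[6,8,2] → █
    (5,1)@(11, 3): e=[-10,24,2] → ·
    (4,2)@(9, 5): e=[2,8,6] → █
    (5,2)@(11, 5): e=[-14,24,6] → ·
    (4,3)@(9, 7): e=[-2,8,10] → ·
  covered (2 px):
    · · · · · · ·
    · · · · █ · ·
    · · · · █ · ·
    · · · · · · ·
    · · · · · · ·
    · · · · · · ·

Z-buffer (winner per pixel, '.' = empty):
  . . . . . . .
  0 . . . 1 . .
  0 0 . . 1 . .
  . 0 0 . . . .
  . 0 0 0 . . .
  . . . . . . .

Final: 1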